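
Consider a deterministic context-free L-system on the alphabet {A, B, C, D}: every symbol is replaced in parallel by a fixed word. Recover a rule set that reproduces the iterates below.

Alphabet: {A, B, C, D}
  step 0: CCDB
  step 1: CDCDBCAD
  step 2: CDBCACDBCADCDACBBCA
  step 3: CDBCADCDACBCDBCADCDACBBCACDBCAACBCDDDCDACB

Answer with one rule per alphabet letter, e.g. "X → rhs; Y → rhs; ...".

A->ACB, B->D, C->CD, D->BCA

  step 2 ⇒ step 3: CDBCACDBCADCDACBBCA ⇒ CD·BCA·D·CD·ACB·CD·BCA·D·CD·ACB·BCA·CD·BCA·ACB·CD·D·D·CD·ACB
    A ↦ ACB
    B ↦ D
    C ↦ CD
    D ↦ BCA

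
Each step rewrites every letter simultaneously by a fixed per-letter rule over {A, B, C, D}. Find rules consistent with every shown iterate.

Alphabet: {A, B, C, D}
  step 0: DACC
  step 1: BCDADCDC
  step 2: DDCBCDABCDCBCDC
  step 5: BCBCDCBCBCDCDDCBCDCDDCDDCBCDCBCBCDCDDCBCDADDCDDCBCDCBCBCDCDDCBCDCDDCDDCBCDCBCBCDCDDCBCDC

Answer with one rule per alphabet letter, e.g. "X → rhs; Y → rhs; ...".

  step 1 ⇒ step 2: BCDADCDC ⇒ D·DC·BC·DA·BC·DC·BC·DC
    A ↦ DA
    B ↦ D
    C ↦ DC
    D ↦ BC

A->DA, B->D, C->DC, D->BC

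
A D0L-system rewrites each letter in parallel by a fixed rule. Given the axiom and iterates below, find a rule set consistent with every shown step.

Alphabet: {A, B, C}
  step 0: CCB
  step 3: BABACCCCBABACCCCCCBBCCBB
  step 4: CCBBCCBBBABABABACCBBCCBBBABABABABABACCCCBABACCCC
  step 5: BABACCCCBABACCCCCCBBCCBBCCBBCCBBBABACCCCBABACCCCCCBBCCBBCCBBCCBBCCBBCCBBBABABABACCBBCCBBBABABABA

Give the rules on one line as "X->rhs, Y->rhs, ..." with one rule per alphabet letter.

  step 4 ⇒ step 5: CCBBCCBBBABABABACCBBCCBBBABABABABABACCCCBABACCCC ⇒ BA·BA·CC·CC·BA·BA·CC·CC·CC·BB·CC·BB·CC·BB·CC·BB·BA·BA·CC·CC·BA·BA·CC·CC·CC·BB·CC·BB·CC·BB·CC·BB·CC·BB·CC·BB·BA·BA·BA·BA·CC·BB·CC·BB·BA·BA·BA·BA
    A ↦ BB
    B ↦ CC
    C ↦ BA

A->BB, B->CC, C->BA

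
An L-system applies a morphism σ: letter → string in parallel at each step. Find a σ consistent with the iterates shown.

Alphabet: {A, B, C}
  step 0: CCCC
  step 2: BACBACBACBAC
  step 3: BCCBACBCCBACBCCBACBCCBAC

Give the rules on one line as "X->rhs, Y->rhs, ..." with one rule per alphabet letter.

A->B, B->BCC, C->AC

  step 2 ⇒ step 3: BACBACBACBAC ⇒ BCC·B·AC·BCC·B·AC·BCC·B·AC·BCC·B·AC
    A ↦ B
    B ↦ BCC
    C ↦ AC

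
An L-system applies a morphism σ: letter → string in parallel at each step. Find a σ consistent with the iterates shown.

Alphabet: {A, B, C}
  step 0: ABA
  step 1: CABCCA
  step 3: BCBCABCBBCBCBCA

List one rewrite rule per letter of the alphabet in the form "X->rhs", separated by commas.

  step 0 ⇒ step 1: ABA ⇒ CA·BC·CA
    A ↦ CA
    B ↦ BC
    C ↦ B  (constrained at step 1)

A->CA, B->BC, C->B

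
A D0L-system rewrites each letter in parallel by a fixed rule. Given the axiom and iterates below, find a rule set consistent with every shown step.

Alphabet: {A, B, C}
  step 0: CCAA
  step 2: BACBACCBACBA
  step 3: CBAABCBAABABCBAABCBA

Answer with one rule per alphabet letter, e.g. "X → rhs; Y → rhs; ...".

  step 2 ⇒ step 3: BACBACCBACBA ⇒ C·BA·AB·C·BA·AB·AB·C·BA·AB·C·BA
    A ↦ BA
    B ↦ C
    C ↦ AB

A->BA, B->C, C->AB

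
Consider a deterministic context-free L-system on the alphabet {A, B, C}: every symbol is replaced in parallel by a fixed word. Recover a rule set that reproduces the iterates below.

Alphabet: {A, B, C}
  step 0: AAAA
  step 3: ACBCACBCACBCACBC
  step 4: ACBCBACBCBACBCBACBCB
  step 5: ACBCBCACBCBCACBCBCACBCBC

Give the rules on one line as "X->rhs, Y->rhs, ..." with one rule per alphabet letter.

A->AC, B->C, C->B

  step 4 ⇒ step 5: ACBCBACBCBACBCBACBCB ⇒ AC·B·C·B·C·AC·B·C·B·C·AC·B·C·B·C·AC·B·C·B·C
    A ↦ AC
    B ↦ C
    C ↦ B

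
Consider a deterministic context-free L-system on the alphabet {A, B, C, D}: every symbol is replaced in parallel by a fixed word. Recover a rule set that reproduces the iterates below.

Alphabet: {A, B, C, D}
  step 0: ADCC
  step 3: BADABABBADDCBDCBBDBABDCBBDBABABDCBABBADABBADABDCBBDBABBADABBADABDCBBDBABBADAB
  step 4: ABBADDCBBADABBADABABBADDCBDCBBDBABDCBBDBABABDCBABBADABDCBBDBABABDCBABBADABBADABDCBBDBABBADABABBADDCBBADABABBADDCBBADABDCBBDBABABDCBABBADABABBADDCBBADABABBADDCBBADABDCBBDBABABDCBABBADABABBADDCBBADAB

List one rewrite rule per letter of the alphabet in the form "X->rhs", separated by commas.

A->BAD, B->AB, C->BDB, D->DCB

  step 3 ⇒ step 4: BADABABBADDCBDCBBDBABDCBBDBABABDCBABBADABBADABDCBBDBABBADABBADABDCBBDBABBADAB ⇒ AB·BAD·DCB·BAD·AB·BAD·AB·AB·BAD·DCB·DCB·BDB·AB·DCB·BDB·AB·AB·DCB·AB·BAD·AB·DCB·BDB·AB·AB·DCB·AB·BAD·AB·BAD·AB·DCB·BDB·AB·BAD·AB·AB·BAD·DCB·BAD·AB·AB·BAD·DCB·BAD·AB·DCB·BDB·AB·AB·DCB·AB·BAD·AB·AB·BAD·DCB·BAD·AB·AB·BAD·DCB·BAD·AB·DCB·BDB·AB·AB·DCB·AB·BAD·AB·AB·BAD·DCB·BAD·AB
    A ↦ BAD
    B ↦ AB
    C ↦ BDB
    D ↦ DCB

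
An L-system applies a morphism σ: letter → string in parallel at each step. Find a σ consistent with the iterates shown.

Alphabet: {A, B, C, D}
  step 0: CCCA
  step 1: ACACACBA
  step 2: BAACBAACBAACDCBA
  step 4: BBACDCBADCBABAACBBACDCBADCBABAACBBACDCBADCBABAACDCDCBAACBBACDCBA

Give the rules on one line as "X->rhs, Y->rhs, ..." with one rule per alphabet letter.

A->BA, B->DC, C->AC, D->BB

  step 1 ⇒ step 2: ACACACBA ⇒ BA·AC·BA·AC·BA·AC·DC·BA
    A ↦ BA
    B ↦ DC
    C ↦ AC
    D ↦ BB  (constrained at step 2)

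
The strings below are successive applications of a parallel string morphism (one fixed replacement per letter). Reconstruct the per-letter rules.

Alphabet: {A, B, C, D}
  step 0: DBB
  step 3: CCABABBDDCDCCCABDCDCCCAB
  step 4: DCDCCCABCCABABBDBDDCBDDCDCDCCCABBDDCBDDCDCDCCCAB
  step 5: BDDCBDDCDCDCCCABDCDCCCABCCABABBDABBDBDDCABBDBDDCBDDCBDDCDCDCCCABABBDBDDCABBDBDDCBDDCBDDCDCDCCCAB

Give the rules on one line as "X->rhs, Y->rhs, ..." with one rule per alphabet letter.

  step 4 ⇒ step 5: DCDCCCABCCABABBDBDDCBDDCDCDCCCABBDDCBDDCDCDCCCAB ⇒ BD·DC·BD·DC·DC·DC·CC·AB·DC·DC·CC·AB·CC·AB·AB·BD·AB·BD·BD·DC·AB·BD·BD·DC·BD·DC·BD·DC·DC·DC·CC·AB·AB·BD·BD·DC·AB·BD·BD·DC·BD·DC·BD·DC·DC·DC·CC·AB
    A ↦ CC
    B ↦ AB
    C ↦ DC
    D ↦ BD

A->CC, B->AB, C->DC, D->BD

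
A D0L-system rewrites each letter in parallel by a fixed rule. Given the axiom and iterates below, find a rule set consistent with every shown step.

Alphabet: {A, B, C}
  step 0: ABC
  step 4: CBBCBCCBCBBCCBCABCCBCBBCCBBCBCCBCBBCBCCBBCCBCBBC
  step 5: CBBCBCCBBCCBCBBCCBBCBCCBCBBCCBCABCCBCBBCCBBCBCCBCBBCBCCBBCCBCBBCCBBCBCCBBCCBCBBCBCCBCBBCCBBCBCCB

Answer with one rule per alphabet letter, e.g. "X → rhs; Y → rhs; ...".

A->CA, B->BC, C->CB

  step 4 ⇒ step 5: CBBCBCCBCBBCCBCABCCBCBBCCBBCBCCBCBBCBCCBBCCBCBBC ⇒ CB·BC·BC·CB·BC·CB·CB·BC·CB·BC·BC·CB·CB·BC·CB·CA·BC·CB·CB·BC·CB·BC·BC·CB·CB·BC·BC·CB·BC·CB·CB·BC·CB·BC·BC·CB·BC·CB·CB·BC·BC·CB·CB·BC·CB·BC·BC·CB
    A ↦ CA
    B ↦ BC
    C ↦ CB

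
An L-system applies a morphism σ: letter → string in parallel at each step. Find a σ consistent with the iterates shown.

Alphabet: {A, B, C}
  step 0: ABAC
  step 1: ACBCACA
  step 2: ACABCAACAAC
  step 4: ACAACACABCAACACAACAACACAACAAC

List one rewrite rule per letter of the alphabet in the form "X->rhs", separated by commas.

A->AC, B->BC, C->A

  step 1 ⇒ step 2: ACBCACA ⇒ AC·A·BC·A·AC·A·AC
    A ↦ AC
    B ↦ BC
    C ↦ A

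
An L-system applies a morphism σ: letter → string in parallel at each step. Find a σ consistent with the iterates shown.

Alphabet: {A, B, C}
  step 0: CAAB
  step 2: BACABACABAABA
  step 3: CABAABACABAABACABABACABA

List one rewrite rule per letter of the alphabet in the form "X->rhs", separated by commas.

  step 2 ⇒ step 3: BACABACABAABA ⇒ CA·BA·A·BA·CA·BA·A·BA·CA·BA·BA·CA·BA
    A ↦ BA
    B ↦ CA
    C ↦ A

A->BA, B->CA, C->A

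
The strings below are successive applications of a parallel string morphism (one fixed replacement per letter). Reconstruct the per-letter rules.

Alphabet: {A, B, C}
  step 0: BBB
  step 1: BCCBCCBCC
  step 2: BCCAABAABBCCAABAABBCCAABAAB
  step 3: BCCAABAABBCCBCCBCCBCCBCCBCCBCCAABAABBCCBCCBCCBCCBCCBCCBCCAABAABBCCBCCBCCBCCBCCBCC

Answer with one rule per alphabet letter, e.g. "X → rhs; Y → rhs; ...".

A->BCC, B->BCC, C->AAB

  step 2 ⇒ step 3: BCCAABAABBCCAABAABBCCAABAAB ⇒ BCC·AAB·AAB·BCC·BCC·BCC·BCC·BCC·BCC·BCC·AAB·AAB·BCC·BCC·BCC·BCC·BCC·BCC·BCC·AAB·AAB·BCC·BCC·BCC·BCC·BCC·BCC
    A ↦ BCC
    B ↦ BCC
    C ↦ AAB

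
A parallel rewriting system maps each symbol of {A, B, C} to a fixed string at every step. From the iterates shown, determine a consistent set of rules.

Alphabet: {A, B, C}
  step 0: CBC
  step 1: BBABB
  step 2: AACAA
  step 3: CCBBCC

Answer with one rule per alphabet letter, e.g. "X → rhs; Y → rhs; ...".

  step 2 ⇒ step 3: AACAA ⇒ C·C·BB·C·C
    A ↦ C
    C ↦ BB
  step 0 ⇒ step 1: CBC ⇒ BB·A·BB
    B ↦ A

A->C, B->A, C->BB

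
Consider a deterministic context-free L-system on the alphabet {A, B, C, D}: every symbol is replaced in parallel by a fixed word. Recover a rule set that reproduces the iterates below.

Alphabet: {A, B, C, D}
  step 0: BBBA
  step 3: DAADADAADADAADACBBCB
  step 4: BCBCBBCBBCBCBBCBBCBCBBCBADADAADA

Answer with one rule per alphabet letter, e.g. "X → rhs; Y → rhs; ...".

  step 3 ⇒ step 4: DAADADAADADAADACBBCB ⇒ B·CB·CB·B·CB·B·CB·CB·B·CB·B·CB·CB·B·CB·A·DA·DA·A·DA
    A ↦ CB
    B ↦ DA
    C ↦ A
    D ↦ B

A->CB, B->DA, C->A, D->B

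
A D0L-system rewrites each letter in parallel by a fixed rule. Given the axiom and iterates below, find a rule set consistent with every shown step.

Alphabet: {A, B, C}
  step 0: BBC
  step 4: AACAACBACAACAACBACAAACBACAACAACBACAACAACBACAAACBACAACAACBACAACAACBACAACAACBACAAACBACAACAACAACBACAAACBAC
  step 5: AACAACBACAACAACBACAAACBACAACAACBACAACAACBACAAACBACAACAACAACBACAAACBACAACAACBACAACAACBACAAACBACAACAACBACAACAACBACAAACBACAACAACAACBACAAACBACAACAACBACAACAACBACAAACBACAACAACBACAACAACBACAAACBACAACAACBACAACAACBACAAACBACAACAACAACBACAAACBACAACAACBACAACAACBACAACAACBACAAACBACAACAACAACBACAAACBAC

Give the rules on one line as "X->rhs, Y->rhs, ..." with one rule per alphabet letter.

A->AAC, B->A, C->BAC

  step 4 ⇒ step 5: AACAACBACAACAACBACAAACBACAACAACBACAACAACBACAAACBACAACAACBACAACAACBACAACAACBACAAACBACAACAACAACBACAAACBAC ⇒ AAC·AAC·BAC·AAC·AAC·BAC·A·AAC·BAC·AAC·AAC·BAC·AAC·AAC·BAC·A·AAC·BAC·AAC·AAC·AAC·BAC·A·AAC·BAC·AAC·AAC·BAC·AAC·AAC·BAC·A·AAC·BAC·AAC·AAC·BAC·AAC·AAC·BAC·A·AAC·BAC·AAC·AAC·AAC·BAC·A·AAC·BAC·AAC·AAC·BAC·AAC·AAC·BAC·A·AAC·BAC·AAC·AAC·BAC·AAC·AAC·BAC·A·AAC·BAC·AAC·AAC·BAC·AAC·AAC·BAC·A·AAC·BAC·AAC·AAC·AAC·BAC·A·AAC·BAC·AAC·AAC·BAC·AAC·AAC·BAC·AAC·AAC·BAC·A·AAC·BAC·AAC·AAC·AAC·BAC·A·AAC·BAC
    A ↦ AAC
    B ↦ A
    C ↦ BAC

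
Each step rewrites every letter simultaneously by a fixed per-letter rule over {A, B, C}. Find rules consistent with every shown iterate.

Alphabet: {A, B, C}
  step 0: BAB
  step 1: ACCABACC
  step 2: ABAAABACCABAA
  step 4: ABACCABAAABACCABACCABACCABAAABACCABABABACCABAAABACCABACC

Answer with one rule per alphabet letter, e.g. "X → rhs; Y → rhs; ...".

  step 1 ⇒ step 2: ACCABACC ⇒ AB·A·A·AB·ACC·AB·A·A
    A ↦ AB
    B ↦ ACC
    C ↦ A

A->AB, B->ACC, C->A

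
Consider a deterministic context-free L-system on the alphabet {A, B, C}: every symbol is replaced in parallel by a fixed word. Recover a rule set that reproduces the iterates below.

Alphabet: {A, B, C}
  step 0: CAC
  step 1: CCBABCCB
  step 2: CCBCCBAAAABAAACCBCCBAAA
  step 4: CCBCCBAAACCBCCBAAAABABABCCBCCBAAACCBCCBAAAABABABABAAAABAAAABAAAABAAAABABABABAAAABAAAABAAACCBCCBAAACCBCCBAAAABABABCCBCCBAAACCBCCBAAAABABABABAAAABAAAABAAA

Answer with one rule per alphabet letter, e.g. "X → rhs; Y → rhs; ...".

  step 1 ⇒ step 2: CCBABCCB ⇒ CCB·CCB·AAA·AB·AAA·CCB·CCB·AAA
    A ↦ AB
    B ↦ AAA
    C ↦ CCB

A->AB, B->AAA, C->CCB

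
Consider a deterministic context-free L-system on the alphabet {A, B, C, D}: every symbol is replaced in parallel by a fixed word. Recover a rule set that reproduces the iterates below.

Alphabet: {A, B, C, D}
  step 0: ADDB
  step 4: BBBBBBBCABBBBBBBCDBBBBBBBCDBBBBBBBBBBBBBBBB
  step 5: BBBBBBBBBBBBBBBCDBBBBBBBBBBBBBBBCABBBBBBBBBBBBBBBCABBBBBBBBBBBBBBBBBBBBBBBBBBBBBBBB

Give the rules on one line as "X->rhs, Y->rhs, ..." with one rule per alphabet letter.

  step 4 ⇒ step 5: BBBBBBBCABBBBBBBCDBBBBBBBCDBBBBBBBBBBBBBBBB ⇒ BB·BB·BB·BB·BB·BB·BB·B·CD·BB·BB·BB·BB·BB·BB·BB·B·CA·BB·BB·BB·BB·BB·BB·BB·B·CA·BB·BB·BB·BB·BB·BB·BB·BB·BB·BB·BB·BB·BB·BB·BB·BB
    A ↦ CD
    B ↦ BB
    C ↦ B
    D ↦ CA

A->CD, B->BB, C->B, D->CA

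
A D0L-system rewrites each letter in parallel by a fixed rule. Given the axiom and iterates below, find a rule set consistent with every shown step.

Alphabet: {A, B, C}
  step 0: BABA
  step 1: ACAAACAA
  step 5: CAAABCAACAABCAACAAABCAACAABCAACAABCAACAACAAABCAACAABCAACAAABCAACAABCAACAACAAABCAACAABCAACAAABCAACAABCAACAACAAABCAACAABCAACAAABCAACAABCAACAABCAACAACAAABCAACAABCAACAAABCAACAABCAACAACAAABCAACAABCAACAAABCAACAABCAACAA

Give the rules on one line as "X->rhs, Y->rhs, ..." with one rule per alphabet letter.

  step 0 ⇒ step 1: BABA ⇒ A·CAA·A·CAA
    A ↦ CAA
    B ↦ A
    C ↦ B  (constrained at step 1)

A->CAA, B->A, C->B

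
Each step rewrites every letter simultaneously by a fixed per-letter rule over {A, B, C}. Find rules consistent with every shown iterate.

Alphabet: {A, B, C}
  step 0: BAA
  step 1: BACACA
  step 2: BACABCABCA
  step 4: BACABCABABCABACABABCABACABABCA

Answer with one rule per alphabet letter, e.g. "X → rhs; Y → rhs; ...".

  step 1 ⇒ step 2: BACACA ⇒ BA·CA·B·CA·B·CA
    A ↦ CA
    B ↦ BA
    C ↦ B

A->CA, B->BA, C->B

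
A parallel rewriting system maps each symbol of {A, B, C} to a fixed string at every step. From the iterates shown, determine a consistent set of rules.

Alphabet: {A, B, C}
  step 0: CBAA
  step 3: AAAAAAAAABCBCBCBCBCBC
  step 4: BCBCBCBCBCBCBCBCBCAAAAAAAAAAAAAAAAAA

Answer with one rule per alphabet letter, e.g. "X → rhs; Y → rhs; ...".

  step 3 ⇒ step 4: AAAAAAAAABCBCBCBCBCBC ⇒ BC·BC·BC·BC·BC·BC·BC·BC·BC·A·AA·A·AA·A·AA·A·AA·A·AA·A·AA
    A ↦ BC
    B ↦ A
    C ↦ AA

A->BC, B->A, C->AA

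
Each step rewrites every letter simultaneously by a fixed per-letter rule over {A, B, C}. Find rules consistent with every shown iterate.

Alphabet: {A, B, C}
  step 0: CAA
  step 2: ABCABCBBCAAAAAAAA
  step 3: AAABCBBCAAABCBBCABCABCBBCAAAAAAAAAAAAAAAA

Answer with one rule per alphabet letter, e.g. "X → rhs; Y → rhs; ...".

A->AA, B->ABC, C->BBC

  step 2 ⇒ step 3: ABCABCBBCAAAAAAAA ⇒ AA·ABC·BBC·AA·ABC·BBC·ABC·ABC·BBC·AA·AA·AA·AA·AA·AA·AA·AA
    A ↦ AA
    B ↦ ABC
    C ↦ BBC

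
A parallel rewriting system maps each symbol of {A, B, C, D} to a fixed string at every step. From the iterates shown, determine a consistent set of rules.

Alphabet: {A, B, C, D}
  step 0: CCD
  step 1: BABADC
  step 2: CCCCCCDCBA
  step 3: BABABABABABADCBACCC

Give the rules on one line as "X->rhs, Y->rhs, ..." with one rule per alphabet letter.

A->C, B->CC, C->BA, D->DC

  step 2 ⇒ step 3: CCCCCCDCBA ⇒ BA·BA·BA·BA·BA·BA·DC·BA·CC·C
    A ↦ C
    B ↦ CC
    C ↦ BA
    D ↦ DC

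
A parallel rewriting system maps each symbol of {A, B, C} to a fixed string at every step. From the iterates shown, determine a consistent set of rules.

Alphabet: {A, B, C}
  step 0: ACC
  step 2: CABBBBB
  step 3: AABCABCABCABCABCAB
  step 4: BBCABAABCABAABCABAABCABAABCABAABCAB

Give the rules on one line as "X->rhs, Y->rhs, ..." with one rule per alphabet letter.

A->B, B->CAB, C->AA

  step 3 ⇒ step 4: AABCABCABCABCABCAB ⇒ B·B·CAB·AA·B·CAB·AA·B·CAB·AA·B·CAB·AA·B·CAB·AA·B·CAB
    A ↦ B
    B ↦ CAB
    C ↦ AA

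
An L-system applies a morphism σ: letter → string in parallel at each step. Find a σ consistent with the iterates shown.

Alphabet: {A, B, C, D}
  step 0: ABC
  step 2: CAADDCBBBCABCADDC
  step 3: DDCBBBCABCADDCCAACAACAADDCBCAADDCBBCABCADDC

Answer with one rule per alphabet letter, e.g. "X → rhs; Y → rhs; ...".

A->B, B->CAA, C->DDC, D->BCA

  step 2 ⇒ step 3: CAADDCBBBCABCADDC ⇒ DDC·B·B·BCA·BCA·DDC·CAA·CAA·CAA·DDC·B·CAA·DDC·B·BCA·BCA·DDC
    A ↦ B
    B ↦ CAA
    C ↦ DDC
    D ↦ BCA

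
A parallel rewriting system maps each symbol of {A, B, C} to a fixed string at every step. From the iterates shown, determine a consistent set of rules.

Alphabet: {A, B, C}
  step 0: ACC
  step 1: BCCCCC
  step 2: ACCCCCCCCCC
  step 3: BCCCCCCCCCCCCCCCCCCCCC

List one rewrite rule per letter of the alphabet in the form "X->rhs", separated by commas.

  step 2 ⇒ step 3: ACCCCCCCCCC ⇒ BC·CC·CC·CC·CC·CC·CC·CC·CC·CC·CC
    A ↦ BC
    C ↦ CC
  step 1 ⇒ step 2: BCCCCC ⇒ A·CC·CC·CC·CC·CC
    B ↦ A

A->BC, B->A, C->CC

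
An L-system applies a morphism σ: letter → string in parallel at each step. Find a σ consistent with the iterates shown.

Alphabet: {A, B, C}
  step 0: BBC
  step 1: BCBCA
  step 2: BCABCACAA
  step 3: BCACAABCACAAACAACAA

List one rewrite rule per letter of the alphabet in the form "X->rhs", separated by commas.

A->CAA, B->BC, C->A

  step 2 ⇒ step 3: BCABCACAA ⇒ BC·A·CAA·BC·A·CAA·A·CAA·CAA
    A ↦ CAA
    B ↦ BC
    C ↦ A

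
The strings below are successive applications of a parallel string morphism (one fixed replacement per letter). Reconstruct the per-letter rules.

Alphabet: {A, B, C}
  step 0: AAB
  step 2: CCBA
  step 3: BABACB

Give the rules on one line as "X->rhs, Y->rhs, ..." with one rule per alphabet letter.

A->B, B->C, C->BA

  step 2 ⇒ step 3: CCBA ⇒ BA·BA·C·B
    A ↦ B
    B ↦ C
    C ↦ BA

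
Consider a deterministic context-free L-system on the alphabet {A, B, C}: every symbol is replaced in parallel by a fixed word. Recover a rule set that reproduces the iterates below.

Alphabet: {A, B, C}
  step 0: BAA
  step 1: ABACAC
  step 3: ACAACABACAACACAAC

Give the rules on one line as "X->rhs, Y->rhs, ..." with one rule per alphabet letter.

A->AC, B->AB, C->A

  step 0 ⇒ step 1: BAA ⇒ AB·AC·AC
    A ↦ AC
    B ↦ AB
    C ↦ A  (constrained at step 1)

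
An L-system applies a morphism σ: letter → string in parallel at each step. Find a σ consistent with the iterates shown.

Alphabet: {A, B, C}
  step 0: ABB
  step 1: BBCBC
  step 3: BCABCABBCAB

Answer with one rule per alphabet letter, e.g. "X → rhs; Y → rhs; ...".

  step 0 ⇒ step 1: ABB ⇒ B·BC·BC
    A ↦ B
    B ↦ BC
    C ↦ A  (constrained at step 1)

A->B, B->BC, C->A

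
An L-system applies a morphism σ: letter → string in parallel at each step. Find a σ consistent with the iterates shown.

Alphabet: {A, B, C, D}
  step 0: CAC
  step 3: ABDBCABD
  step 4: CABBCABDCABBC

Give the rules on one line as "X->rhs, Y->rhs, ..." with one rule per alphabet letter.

A->C, B->AB, C->D, D->BC

  step 3 ⇒ step 4: ABDBCABD ⇒ C·AB·BC·AB·D·C·AB·BC
    A ↦ C
    B ↦ AB
    C ↦ D
    D ↦ BC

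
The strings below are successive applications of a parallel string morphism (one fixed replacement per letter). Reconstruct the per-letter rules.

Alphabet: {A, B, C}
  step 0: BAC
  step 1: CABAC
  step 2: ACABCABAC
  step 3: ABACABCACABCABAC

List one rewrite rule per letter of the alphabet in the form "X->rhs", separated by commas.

  step 2 ⇒ step 3: ACABCABAC ⇒ AB·AC·AB·C·AC·AB·C·AB·AC
    A ↦ AB
    B ↦ C
    C ↦ AC

A->AB, B->C, C->AC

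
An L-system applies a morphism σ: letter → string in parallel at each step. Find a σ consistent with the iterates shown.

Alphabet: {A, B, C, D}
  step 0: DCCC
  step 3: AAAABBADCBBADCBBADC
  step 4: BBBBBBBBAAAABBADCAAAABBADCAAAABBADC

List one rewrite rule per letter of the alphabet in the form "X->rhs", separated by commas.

A->BB, B->AA, C->DC, D->A

  step 3 ⇒ step 4: AAAABBADCBBADCBBADC ⇒ BB·BB·BB·BB·AA·AA·BB·A·DC·AA·AA·BB·A·DC·AA·AA·BB·A·DC
    A ↦ BB
    B ↦ AA
    C ↦ DC
    D ↦ A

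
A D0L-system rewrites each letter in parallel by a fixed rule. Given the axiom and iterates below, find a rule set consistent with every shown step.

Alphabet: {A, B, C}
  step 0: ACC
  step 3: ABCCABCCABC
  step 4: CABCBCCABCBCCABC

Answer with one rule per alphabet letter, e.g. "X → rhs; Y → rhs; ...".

A->C, B->A, C->BC

  step 3 ⇒ step 4: ABCCABCCABC ⇒ C·A·BC·BC·C·A·BC·BC·C·A·BC
    A ↦ C
    B ↦ A
    C ↦ BC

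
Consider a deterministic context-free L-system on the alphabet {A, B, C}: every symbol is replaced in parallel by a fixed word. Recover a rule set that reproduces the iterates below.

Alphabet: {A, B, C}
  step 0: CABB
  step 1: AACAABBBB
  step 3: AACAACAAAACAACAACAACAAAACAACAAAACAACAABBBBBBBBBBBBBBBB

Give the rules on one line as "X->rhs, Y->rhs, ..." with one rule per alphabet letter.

A->CAA, B->BB, C->AA

  step 0 ⇒ step 1: CABB ⇒ AA·CAA·BB·BB
    A ↦ CAA
    B ↦ BB
    C ↦ AA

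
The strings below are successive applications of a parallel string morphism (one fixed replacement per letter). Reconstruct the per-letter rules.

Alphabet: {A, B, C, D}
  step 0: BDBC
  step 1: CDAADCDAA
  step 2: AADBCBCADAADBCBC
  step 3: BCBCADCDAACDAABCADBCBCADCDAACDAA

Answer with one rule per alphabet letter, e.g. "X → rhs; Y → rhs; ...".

A->BC, B->CDA, C->A, D->AD

  step 2 ⇒ step 3: AADBCBCADAADBCBC ⇒ BC·BC·AD·CDA·A·CDA·A·BC·AD·BC·BC·AD·CDA·A·CDA·A
    A ↦ BC
    B ↦ CDA
    C ↦ A
    D ↦ AD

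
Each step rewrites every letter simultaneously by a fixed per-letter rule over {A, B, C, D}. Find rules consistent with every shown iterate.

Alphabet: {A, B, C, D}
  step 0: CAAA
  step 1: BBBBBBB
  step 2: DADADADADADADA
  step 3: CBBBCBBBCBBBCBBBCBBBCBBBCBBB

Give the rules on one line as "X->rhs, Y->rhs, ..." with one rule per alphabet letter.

A->BB, B->DA, C->B, D->CB

  step 2 ⇒ step 3: DADADADADADADA ⇒ CB·BB·CB·BB·CB·BB·CB·BB·CB·BB·CB·BB·CB·BB
    A ↦ BB
    D ↦ CB
  step 1 ⇒ step 2: BBBBBBB ⇒ DA·DA·DA·DA·DA·DA·DA
    B ↦ DA
  step 0 ⇒ step 1: CAAA ⇒ B·BB·BB·BB
    C ↦ B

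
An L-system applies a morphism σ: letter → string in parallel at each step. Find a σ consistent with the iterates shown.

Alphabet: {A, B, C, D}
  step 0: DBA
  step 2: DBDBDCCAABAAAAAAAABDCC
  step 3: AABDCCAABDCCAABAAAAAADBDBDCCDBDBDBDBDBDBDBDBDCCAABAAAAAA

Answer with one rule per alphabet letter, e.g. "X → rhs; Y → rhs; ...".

A->DB, B->DCC, C->AAA, D->AAB

  step 2 ⇒ step 3: DBDBDCCAABAAAAAAAABDCC ⇒ AAB·DCC·AAB·DCC·AAB·AAA·AAA·DB·DB·DCC·DB·DB·DB·DB·DB·DB·DB·DB·DCC·AAB·AAA·AAA
    A ↦ DB
    B ↦ DCC
    C ↦ AAA
    D ↦ AAB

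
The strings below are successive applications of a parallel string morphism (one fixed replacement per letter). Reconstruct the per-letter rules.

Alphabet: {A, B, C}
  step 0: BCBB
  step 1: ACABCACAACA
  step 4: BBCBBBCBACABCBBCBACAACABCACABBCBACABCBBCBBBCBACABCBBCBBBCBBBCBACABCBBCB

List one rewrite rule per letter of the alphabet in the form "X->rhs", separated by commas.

  step 0 ⇒ step 1: BCBB ⇒ ACA·BC·ACA·ACA
    B ↦ ACA
    C ↦ BC
    A ↦ B  (constrained at step 1)

A->B, B->ACA, C->BC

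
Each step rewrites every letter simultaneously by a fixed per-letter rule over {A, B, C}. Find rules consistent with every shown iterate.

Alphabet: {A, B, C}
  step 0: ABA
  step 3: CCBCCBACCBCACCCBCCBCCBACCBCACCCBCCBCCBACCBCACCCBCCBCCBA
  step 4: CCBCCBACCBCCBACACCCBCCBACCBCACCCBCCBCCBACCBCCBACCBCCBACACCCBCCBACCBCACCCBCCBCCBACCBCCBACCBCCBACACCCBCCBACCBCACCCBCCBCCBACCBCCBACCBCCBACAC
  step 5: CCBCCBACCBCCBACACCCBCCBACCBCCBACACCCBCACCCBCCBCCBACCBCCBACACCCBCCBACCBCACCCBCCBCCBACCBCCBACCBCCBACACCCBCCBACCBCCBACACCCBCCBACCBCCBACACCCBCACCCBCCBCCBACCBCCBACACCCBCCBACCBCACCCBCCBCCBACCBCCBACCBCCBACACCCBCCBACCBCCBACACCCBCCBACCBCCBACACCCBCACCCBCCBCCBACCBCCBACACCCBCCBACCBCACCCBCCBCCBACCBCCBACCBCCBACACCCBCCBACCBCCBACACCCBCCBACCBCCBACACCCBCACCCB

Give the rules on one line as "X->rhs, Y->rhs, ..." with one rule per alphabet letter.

  step 4 ⇒ step 5: CCBCCBACCBCCBACACCCBCCBACCBCACCCBCCBCCBACCBCCBACCBCCBACACCCBCCBACCBCACCCBCCBCCBACCBCCBACCBCCBACACCCBCCBACCBCACCCBCCBCCBACCBCCBACCBCCBACAC ⇒ CCB·CCB·A·CCB·CCB·A·CAC·CCB·CCB·A·CCB·CCB·A·CAC·CCB·CAC·CCB·CCB·CCB·A·CCB·CCB·A·CAC·CCB·CCB·A·CCB·CAC·CCB·CCB·CCB·A·CCB·CCB·A·CCB·CCB·A·CAC·CCB·CCB·A·CCB·CCB·A·CAC·CCB·CCB·A·CCB·CCB·A·CAC·CCB·CAC·CCB·CCB·CCB·A·CCB·CCB·A·CAC·CCB·CCB·A·CCB·CAC·CCB·CCB·CCB·A·CCB·CCB·A·CCB·CCB·A·CAC·CCB·CCB·A·CCB·CCB·A·CAC·CCB·CCB·A·CCB·CCB·A·CAC·CCB·CAC·CCB·CCB·CCB·A·CCB·CCB·A·CAC·CCB·CCB·A·CCB·CAC·CCB·CCB·CCB·A·CCB·CCB·A·CCB·CCB·A·CAC·CCB·CCB·A·CCB·CCB·A·CAC·CCB·CCB·A·CCB·CCB·A·CAC·CCB·CAC·CCB
    A ↦ CAC
    B ↦ A
    C ↦ CCB

A->CAC, B->A, C->CCB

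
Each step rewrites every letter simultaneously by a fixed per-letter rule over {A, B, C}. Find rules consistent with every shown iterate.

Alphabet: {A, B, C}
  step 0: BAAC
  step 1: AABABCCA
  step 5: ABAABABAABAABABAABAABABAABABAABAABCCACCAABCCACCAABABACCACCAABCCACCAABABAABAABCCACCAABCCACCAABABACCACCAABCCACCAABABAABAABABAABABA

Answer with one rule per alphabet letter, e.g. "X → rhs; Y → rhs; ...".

A->AB, B->A, C->CCA

  step 0 ⇒ step 1: BAAC ⇒ A·AB·AB·CCA
    A ↦ AB
    B ↦ A
    C ↦ CCA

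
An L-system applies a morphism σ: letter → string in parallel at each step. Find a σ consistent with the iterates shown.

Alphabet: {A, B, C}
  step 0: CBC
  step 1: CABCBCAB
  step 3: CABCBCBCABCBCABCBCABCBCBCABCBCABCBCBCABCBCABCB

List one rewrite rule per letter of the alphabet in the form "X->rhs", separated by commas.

A->CB, B->CB, C->CAB

  step 0 ⇒ step 1: CBC ⇒ CAB·CB·CAB
    B ↦ CB
    C ↦ CAB
    A ↦ CB  (constrained at step 1)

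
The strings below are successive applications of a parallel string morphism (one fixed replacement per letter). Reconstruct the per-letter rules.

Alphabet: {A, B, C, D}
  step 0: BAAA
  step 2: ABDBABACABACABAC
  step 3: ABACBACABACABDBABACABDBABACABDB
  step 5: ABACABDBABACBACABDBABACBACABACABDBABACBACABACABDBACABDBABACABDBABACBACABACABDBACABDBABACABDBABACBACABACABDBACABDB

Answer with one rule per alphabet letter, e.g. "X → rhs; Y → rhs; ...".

  step 2 ⇒ step 3: ABDBABACABACABAC ⇒ AB·AC·B·AC·AB·AC·AB·DB·AB·AC·AB·DB·AB·AC·AB·DB
    A ↦ AB
    B ↦ AC
    C ↦ DB
    D ↦ B

A->AB, B->AC, C->DB, D->B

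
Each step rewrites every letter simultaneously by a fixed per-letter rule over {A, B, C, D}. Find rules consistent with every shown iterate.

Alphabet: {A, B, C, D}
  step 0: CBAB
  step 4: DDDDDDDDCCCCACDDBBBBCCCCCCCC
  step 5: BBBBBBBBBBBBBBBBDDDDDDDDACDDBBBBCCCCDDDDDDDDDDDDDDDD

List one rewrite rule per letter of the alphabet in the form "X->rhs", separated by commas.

  step 4 ⇒ step 5: DDDDDDDDCCCCACDDBBBBCCCCCCCC ⇒ BB·BB·BB·BB·BB·BB·BB·BB·DD·DD·DD·DD·AC·DD·BB·BB·C·C·C·C·DD·DD·DD·DD·DD·DD·DD·DD
    A ↦ AC
    B ↦ C
    C ↦ DD
    D ↦ BB

A->AC, B->C, C->DD, D->BB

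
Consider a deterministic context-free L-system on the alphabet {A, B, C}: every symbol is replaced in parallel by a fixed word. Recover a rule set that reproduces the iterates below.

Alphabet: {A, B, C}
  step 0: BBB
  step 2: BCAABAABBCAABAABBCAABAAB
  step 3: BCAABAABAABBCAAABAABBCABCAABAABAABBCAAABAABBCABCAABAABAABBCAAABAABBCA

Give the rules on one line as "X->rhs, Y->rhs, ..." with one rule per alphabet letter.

  step 2 ⇒ step 3: BCAABAABBCAABAABBCAABAAB ⇒ BCA·AB·AAB·AAB·BCA·AAB·AAB·BCA·BCA·AB·AAB·AAB·BCA·AAB·AAB·BCA·BCA·AB·AAB·AAB·BCA·AAB·AAB·BCA
    A ↦ AAB
    B ↦ BCA
    C ↦ AB

A->AAB, B->BCA, C->AB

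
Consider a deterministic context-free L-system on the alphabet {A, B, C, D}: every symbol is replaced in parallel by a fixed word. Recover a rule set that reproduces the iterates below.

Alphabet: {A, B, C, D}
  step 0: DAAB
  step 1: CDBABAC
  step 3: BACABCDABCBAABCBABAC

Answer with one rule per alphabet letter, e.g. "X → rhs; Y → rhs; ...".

  step 0 ⇒ step 1: DAAB ⇒ CD·BA·BA·C
    A ↦ BA
    B ↦ C
    D ↦ CD
    C ↦ AB  (constrained at step 1)

A->BA, B->C, C->AB, D->CD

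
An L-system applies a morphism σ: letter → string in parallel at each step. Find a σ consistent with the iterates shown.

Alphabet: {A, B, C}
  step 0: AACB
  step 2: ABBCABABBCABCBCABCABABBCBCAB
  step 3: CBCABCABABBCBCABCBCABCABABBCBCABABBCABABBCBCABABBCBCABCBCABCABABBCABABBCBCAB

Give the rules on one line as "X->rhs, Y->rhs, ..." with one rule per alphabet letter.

A->CB, B->CAB, C->ABB

  step 2 ⇒ step 3: ABBCABABBCABCBCABCABABBCBCAB ⇒ CB·CAB·CAB·ABB·CB·CAB·CB·CAB·CAB·ABB·CB·CAB·ABB·CAB·ABB·CB·CAB·ABB·CB·CAB·CB·CAB·CAB·ABB·CAB·ABB·CB·CAB
    A ↦ CB
    B ↦ CAB
    C ↦ ABB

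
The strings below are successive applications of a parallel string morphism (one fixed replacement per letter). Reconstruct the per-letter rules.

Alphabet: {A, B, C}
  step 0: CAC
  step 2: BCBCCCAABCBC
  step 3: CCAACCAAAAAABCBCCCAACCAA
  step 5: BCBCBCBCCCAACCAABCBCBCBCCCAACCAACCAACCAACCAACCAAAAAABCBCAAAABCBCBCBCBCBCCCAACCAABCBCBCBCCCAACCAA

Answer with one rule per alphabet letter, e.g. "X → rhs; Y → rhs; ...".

A->BC, B->CC, C->AA

  step 2 ⇒ step 3: BCBCCCAABCBC ⇒ CC·AA·CC·AA·AA·AA·BC·BC·CC·AA·CC·AA
    A ↦ BC
    B ↦ CC
    C ↦ AA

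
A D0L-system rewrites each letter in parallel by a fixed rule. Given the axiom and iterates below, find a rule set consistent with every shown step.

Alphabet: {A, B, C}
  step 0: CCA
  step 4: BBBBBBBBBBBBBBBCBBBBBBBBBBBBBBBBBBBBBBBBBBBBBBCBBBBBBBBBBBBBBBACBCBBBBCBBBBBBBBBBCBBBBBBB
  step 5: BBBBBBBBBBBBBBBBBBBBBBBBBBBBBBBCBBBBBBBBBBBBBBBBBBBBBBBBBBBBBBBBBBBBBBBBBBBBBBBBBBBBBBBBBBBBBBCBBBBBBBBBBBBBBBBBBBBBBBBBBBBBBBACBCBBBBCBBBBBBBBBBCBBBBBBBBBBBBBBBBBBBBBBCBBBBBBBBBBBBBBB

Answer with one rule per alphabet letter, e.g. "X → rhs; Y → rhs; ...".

  step 4 ⇒ step 5: BBBBBBBBBBBBBBBCBBBBBBBBBBBBBBBBBBBBBBBBBBBBBBCBBBBBBBBBBBBBBBACBCBBBBCBBBBBBBBBBCBBBBBBB ⇒ BB·BB·BB·BB·BB·BB·BB·BB·BB·BB·BB·BB·BB·BB·BB·BCB·BB·BB·BB·BB·BB·BB·BB·BB·BB·BB·BB·BB·BB·BB·BB·BB·BB·BB·BB·BB·BB·BB·BB·BB·BB·BB·BB·BB·BB·BB·BCB·BB·BB·BB·BB·BB·BB·BB·BB·BB·BB·BB·BB·BB·BB·BB·AC·BCB·BB·BCB·BB·BB·BB·BB·BCB·BB·BB·BB·BB·BB·BB·BB·BB·BB·BB·BCB·BB·BB·BB·BB·BB·BB·BB
    A ↦ AC
    B ↦ BB
    C ↦ BCB

A->AC, B->BB, C->BCB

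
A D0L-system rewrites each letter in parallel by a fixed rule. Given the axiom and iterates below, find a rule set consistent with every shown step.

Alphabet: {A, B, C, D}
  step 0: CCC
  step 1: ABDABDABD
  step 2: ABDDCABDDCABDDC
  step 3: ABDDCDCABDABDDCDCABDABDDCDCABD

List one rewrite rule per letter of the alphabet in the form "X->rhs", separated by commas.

  step 2 ⇒ step 3: ABDDCABDDCABDDC ⇒ AB·D·DC·DC·ABD·AB·D·DC·DC·ABD·AB·D·DC·DC·ABD
    A ↦ AB
    B ↦ D
    C ↦ ABD
    D ↦ DC

A->AB, B->D, C->ABD, D->DC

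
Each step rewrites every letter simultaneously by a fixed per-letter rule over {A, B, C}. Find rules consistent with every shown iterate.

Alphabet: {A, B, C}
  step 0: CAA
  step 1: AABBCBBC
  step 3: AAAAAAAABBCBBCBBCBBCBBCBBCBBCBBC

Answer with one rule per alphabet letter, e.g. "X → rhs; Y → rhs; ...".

  step 0 ⇒ step 1: CAA ⇒ AA·BBC·BBC
    A ↦ BBC
    C ↦ AA
    B ↦ A  (constrained at step 1)

A->BBC, B->A, C->AA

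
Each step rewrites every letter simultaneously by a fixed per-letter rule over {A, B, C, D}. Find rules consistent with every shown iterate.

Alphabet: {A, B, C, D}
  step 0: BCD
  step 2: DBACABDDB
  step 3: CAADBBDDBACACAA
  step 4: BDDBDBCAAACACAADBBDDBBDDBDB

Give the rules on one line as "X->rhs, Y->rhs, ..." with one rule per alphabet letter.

  step 3 ⇒ step 4: CAADBBDDBACACAA ⇒ BD·DB·DB·CA·A·A·CA·CA·A·DB·BD·DB·BD·DB·DB
    A ↦ DB
    B ↦ A
    C ↦ BD
    D ↦ CA

A->DB, B->A, C->BD, D->CA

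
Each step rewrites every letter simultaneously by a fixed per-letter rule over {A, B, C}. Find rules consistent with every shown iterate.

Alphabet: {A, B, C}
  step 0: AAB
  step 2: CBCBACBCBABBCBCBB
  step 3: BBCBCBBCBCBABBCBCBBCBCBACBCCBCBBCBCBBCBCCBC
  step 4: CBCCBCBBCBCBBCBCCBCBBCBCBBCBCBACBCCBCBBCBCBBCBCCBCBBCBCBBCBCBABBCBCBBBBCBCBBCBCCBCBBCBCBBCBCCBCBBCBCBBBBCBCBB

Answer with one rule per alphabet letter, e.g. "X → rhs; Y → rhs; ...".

  step 3 ⇒ step 4: BBCBCBBCBCBABBCBCBBCBCBACBCCBCBBCBCBBCBCCBC ⇒ CBC·CBC·BB·CBC·BB·CBC·CBC·BB·CBC·BB·CBC·BA·CBC·CBC·BB·CBC·BB·CBC·CBC·BB·CBC·BB·CBC·BA·BB·CBC·BB·BB·CBC·BB·CBC·CBC·BB·CBC·BB·CBC·CBC·BB·CBC·BB·BB·CBC·BB
    A ↦ BA
    B ↦ CBC
    C ↦ BB

A->BA, B->CBC, C->BB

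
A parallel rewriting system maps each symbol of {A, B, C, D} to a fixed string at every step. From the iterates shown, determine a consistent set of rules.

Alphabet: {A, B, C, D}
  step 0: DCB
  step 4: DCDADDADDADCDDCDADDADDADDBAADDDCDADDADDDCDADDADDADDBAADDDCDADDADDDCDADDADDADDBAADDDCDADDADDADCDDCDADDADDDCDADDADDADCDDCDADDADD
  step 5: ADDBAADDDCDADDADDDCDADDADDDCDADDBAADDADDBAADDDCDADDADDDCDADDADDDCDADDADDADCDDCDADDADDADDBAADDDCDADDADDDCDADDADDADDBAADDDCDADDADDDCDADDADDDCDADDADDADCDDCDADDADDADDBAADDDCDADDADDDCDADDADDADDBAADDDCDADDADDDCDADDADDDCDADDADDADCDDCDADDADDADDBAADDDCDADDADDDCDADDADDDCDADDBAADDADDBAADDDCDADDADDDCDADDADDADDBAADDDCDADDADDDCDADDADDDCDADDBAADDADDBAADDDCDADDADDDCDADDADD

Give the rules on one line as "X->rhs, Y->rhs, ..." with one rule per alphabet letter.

  step 4 ⇒ step 5: DCDADDADDADCDDCDADDADDADDBAADDDCDADDADDDCDADDADDADDBAADDDCDADDADDDCDADDADDADDBAADDDCDADDADDADCDDCDADDADDDCDADDADDADCDDCDADDADD ⇒ ADD·BA·ADD·DCD·ADD·ADD·DCD·ADD·ADD·DCD·ADD·BA·ADD·ADD·BA·ADD·DCD·ADD·ADD·DCD·ADD·ADD·DCD·ADD·ADD·A·DCD·DCD·ADD·ADD·ADD·BA·ADD·DCD·ADD·ADD·DCD·ADD·ADD·ADD·BA·ADD·DCD·ADD·ADD·DCD·ADD·ADD·DCD·ADD·ADD·A·DCD·DCD·ADD·ADD·ADD·BA·ADD·DCD·ADD·ADD·DCD·ADD·ADD·ADD·BA·ADD·DCD·ADD·ADD·DCD·ADD·ADD·DCD·ADD·ADD·A·DCD·DCD·ADD·ADD·ADD·BA·ADD·DCD·ADD·ADD·DCD·ADD·ADD·DCD·ADD·BA·ADD·ADD·BA·ADD·DCD·ADD·ADD·DCD·ADD·ADD·ADD·BA·ADD·DCD·ADD·ADD·DCD·ADD·ADD·DCD·ADD·BA·ADD·ADD·BA·ADD·DCD·ADD·ADD·DCD·ADD·ADD
    A ↦ DCD
    B ↦ A
    C ↦ BA
    D ↦ ADD

A->DCD, B->A, C->BA, D->ADD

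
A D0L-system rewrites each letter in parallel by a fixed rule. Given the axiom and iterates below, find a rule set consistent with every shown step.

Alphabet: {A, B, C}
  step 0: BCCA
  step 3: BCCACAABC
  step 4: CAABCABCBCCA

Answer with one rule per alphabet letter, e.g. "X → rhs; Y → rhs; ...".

A->BC, B->C, C->A

  step 3 ⇒ step 4: BCCACAABC ⇒ C·A·A·BC·A·BC·BC·C·A
    A ↦ BC
    B ↦ C
    C ↦ A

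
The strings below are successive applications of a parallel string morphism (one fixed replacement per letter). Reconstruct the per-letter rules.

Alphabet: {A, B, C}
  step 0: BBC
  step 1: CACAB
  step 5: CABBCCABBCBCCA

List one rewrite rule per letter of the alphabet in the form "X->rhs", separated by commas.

  step 0 ⇒ step 1: BBC ⇒ CA·CA·B
    B ↦ CA
    C ↦ B
    A ↦ C  (constrained at step 1)

A->C, B->CA, C->B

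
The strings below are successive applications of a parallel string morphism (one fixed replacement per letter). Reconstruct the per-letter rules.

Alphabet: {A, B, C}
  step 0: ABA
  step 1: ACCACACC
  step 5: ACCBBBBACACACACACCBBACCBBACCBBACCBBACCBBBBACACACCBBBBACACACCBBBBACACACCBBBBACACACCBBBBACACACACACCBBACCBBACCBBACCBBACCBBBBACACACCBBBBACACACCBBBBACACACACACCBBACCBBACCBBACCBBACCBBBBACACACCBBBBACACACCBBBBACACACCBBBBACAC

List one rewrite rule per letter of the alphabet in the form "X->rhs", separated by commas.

A->ACC, B->AC, C->BB

  step 0 ⇒ step 1: ABA ⇒ ACC·AC·ACC
    A ↦ ACC
    B ↦ AC
    C ↦ BB  (constrained at step 1)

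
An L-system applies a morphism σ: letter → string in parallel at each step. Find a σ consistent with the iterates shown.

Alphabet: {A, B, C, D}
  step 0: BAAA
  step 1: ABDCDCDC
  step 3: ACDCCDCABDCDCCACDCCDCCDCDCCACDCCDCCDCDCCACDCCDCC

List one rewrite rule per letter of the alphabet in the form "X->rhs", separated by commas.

A->DC, B->AB, C->DCC, D->AC

  step 0 ⇒ step 1: BAAA ⇒ AB·DC·DC·DC
    A ↦ DC
    B ↦ AB
    C ↦ DCC  (constrained at step 1)
    D ↦ AC  (constrained at step 1)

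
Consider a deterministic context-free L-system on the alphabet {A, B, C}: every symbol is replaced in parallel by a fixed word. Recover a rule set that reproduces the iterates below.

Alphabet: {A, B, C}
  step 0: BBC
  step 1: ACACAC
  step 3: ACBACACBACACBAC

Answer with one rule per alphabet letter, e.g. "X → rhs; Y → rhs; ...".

  step 0 ⇒ step 1: BBC ⇒ AC·AC·AC
    B ↦ AC
    C ↦ AC
    A ↦ B  (constrained at step 1)

A->B, B->AC, C->AC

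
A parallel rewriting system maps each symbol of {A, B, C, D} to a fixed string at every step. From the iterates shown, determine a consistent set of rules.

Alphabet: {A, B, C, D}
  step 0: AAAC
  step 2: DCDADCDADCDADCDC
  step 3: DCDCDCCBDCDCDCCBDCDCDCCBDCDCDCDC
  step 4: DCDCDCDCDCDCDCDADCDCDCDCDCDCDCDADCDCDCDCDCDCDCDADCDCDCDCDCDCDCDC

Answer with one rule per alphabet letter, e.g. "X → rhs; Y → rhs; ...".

  step 3 ⇒ step 4: DCDCDCCBDCDCDCCBDCDCDCCBDCDCDCDC ⇒ DC·DC·DC·DC·DC·DC·DC·DA·DC·DC·DC·DC·DC·DC·DC·DA·DC·DC·DC·DC·DC·DC·DC·DA·DC·DC·DC·DC·DC·DC·DC·DC
    B ↦ DA
    C ↦ DC
    D ↦ DC
  step 2 ⇒ step 3: DCDADCDADCDADCDC ⇒ DC·DC·DC·CB·DC·DC·DC·CB·DC·DC·DC·CB·DC·DC·DC·DC
    A ↦ CB

A->CB, B->DA, C->DC, D->DC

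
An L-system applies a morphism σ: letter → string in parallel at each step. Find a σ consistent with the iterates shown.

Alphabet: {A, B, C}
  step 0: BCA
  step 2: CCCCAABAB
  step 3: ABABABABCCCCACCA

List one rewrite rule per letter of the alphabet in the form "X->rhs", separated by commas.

A->CC, B->A, C->AB

  step 2 ⇒ step 3: CCCCAABAB ⇒ AB·AB·AB·AB·CC·CC·A·CC·A
    A ↦ CC
    B ↦ A
    C ↦ AB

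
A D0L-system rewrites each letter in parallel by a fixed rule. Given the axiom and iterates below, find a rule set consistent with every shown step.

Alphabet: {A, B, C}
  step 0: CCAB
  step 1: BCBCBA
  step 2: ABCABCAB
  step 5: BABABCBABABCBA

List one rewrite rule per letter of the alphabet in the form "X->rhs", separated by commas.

A->B, B->A, C->BC

  step 1 ⇒ step 2: BCBCBA ⇒ A·BC·A·BC·A·B
    A ↦ B
    B ↦ A
    C ↦ BC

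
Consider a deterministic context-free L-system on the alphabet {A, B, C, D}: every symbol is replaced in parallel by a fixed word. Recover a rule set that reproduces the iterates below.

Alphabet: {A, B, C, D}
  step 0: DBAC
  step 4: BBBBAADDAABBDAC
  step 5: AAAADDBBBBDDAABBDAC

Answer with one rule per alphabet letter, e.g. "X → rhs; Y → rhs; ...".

  step 4 ⇒ step 5: BBBBAADDAABBDAC ⇒ A·A·A·A·D·D·BB·BB·D·D·A·A·BB·D·AC
    A ↦ D
    B ↦ A
    C ↦ AC
    D ↦ BB

A->D, B->A, C->AC, D->BB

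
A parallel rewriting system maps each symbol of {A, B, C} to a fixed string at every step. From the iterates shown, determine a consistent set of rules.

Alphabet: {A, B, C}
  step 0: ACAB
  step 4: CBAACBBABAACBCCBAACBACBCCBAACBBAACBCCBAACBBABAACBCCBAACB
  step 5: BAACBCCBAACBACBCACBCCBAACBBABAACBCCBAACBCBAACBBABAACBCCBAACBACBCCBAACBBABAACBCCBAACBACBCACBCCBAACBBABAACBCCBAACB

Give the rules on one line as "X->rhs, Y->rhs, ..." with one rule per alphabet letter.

A->C, B->ACB, C->BA

  step 4 ⇒ step 5: CBAACBBABAACBCCBAACBACBCCBAACBBAACBCCBAACBBABAACBCCBAACB ⇒ BA·ACB·C·C·BA·ACB·ACB·C·ACB·C·C·BA·ACB·BA·BA·ACB·C·C·BA·ACB·C·BA·ACB·BA·BA·ACB·C·C·BA·ACB·ACB·C·C·BA·ACB·BA·BA·ACB·C·C·BA·ACB·ACB·C·ACB·C·C·BA·ACB·BA·BA·ACB·C·C·BA·ACB
    A ↦ C
    B ↦ ACB
    C ↦ BA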